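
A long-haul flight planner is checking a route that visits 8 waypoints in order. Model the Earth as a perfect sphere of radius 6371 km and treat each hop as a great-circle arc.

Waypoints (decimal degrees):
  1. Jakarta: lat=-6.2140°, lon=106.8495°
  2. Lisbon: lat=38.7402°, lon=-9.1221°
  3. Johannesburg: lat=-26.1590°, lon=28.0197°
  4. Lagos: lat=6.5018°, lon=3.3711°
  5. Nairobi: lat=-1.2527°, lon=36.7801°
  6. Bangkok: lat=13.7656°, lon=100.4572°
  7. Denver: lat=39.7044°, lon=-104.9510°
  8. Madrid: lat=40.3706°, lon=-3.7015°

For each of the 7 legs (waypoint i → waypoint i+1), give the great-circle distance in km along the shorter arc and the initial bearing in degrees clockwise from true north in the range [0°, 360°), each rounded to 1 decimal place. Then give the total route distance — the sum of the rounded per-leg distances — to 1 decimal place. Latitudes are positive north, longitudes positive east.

Leg 1: φ1=-0.1084548, φ2=0.6761440, Δφ=0.7845988, Δλ=-2.0240863 rad; a=sin²(Δφ/2)+cosφ1·cosφ2·sin²(Δλ/2)=0.7036541285; c=2·atan2(√a, √(1-a))=1.990301144; dist=6371·c=12680.209 ≈ 12680.2 km; running total=12680.2 km
Leg 1 bearing: y=sinΔλ·cosφ2=-0.70122114, x=cosφ1·sinφ2-sinφ1·cosφ2·cosΔλ=0.58514006; θ=atan2(y, x)=-50.1564° <0 so +360° → 309.8436° ≈ 309.8°
Leg 2: φ1=0.6761440, φ2=-0.4565607, Δφ=-1.1327047, Δλ=0.6482467 rad; a=sin²(Δφ/2)+cosφ1·cosφ2·sin²(Δλ/2)=0.3589038507; c=2·atan2(√a, √(1-a))=1.284717810; dist=6371·c=8184.937 ≈ 8184.9 km; running total=20865.1 km
Leg 2 bearing: y=sinΔλ·cosφ2=0.54194598, x=cosφ1·sinφ2-sinφ1·cosφ2·cosΔλ=-0.79161989; θ=atan2(y, x)=145.6043° ≈ 145.6°
Leg 3: φ1=-0.4565607, φ2=0.1134778, Δφ=0.5700385, Δλ=-0.4301992 rad; a=sin²(Δφ/2)+cosφ1·cosφ2·sin²(Δλ/2)=0.1196891648; c=2·atan2(√a, √(1-a))=0.706526147; dist=6371·c=4501.278 ≈ 4501.3 km; running total=25366.4 km
Leg 3 bearing: y=sinΔλ·cosφ2=-0.41436953, x=cosφ1·sinφ2-sinφ1·cosφ2·cosΔλ=0.49975251; θ=atan2(y, x)=-39.6638° <0 so +360° → 320.3362° ≈ 320.3°
Leg 4: φ1=0.1134778, φ2=-0.0218637, Δφ=-0.1353416, Δλ=0.5830970 rad; a=sin²(Δφ/2)+cosφ1·cosφ2·sin²(Δλ/2)=0.0866406547; c=2·atan2(√a, √(1-a))=0.597546125; dist=6371·c=3806.966 ≈ 3807.0 km; running total=29173.4 km
Leg 4 bearing: y=sinΔλ·cosφ2=0.55048027, x=cosφ1·sinφ2-sinφ1·cosφ2·cosΔλ=-0.11622252; θ=atan2(y, x)=101.9217° ≈ 101.9°
Leg 5: φ1=-0.0218637, φ2=0.2402550, Δφ=0.2621188, Δλ=1.1113751 rad; a=sin²(Δφ/2)+cosφ1·cosφ2·sin²(Δλ/2)=0.2873060131; c=2·atan2(√a, √(1-a))=1.131405789; dist=6371·c=7208.186 ≈ 7208.2 km; running total=36381.6 km
Leg 5 bearing: y=sinΔλ·cosφ2=0.87056487, x=cosφ1·sinφ2-sinφ1·cosφ2·cosΔλ=0.24730929; θ=atan2(y, x)=74.1413° ≈ 74.1°
Leg 6: φ1=0.2402550, φ2=0.6929725, Δφ=0.4527175, Δλ=-3.5850494 rad; a=sin²(Δφ/2)+cosφ1·cosφ2·sin²(Δλ/2)=0.7614823810; c=2·atan2(√a, √(1-a))=2.121121902; dist=6371·c=13513.668 ≈ 13513.7 km; running total=49895.3 km
Leg 6 bearing: y=sinΔλ·cosφ2=0.33010092, x=cosφ1·sinφ2-sinφ1·cosφ2·cosΔλ=0.78583792; θ=atan2(y, x)=22.7854° ≈ 22.8°
Leg 7: φ1=0.6929725, φ2=0.7045999, Δφ=0.0116274, Δλ=1.7671371 rad; a=sin²(Δφ/2)+cosφ1·cosφ2·sin²(Δλ/2)=0.3502797935; c=2·atan2(√a, √(1-a))=1.266690225; dist=6371·c=8070.083 ≈ 8070.1 km; running total=57965.4 km
Leg 7 bearing: y=sinΔλ·cosφ2=0.74723294, x=cosφ1·sinφ2-sinφ1·cosφ2·cosΔλ=0.59327765; θ=atan2(y, x)=51.5516° ≈ 51.6°

Leg 1: dist=12680.2 km, bearing=309.8°
Leg 2: dist=8184.9 km, bearing=145.6°
Leg 3: dist=4501.3 km, bearing=320.3°
Leg 4: dist=3807.0 km, bearing=101.9°
Leg 5: dist=7208.2 km, bearing=74.1°
Leg 6: dist=13513.7 km, bearing=22.8°
Leg 7: dist=8070.1 km, bearing=51.6°
Total: 57965.4 km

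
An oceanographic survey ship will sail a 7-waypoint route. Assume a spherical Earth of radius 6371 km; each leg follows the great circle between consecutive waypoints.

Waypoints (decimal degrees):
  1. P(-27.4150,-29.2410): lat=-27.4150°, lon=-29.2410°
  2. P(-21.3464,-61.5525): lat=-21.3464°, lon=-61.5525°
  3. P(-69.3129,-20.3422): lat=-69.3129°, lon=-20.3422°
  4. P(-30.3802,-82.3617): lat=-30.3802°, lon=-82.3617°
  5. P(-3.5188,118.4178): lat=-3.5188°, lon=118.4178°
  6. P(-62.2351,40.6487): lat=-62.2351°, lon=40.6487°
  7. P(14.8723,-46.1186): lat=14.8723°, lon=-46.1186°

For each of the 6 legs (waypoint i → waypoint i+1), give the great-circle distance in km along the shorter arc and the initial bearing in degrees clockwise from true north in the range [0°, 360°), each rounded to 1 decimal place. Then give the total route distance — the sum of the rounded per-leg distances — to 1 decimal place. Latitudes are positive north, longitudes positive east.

Leg 1: dist=3331.4 km, bearing=274.5°
Leg 2: dist=6002.3 km, bearing=163.3°
Leg 3: dist=5778.5 km, bearing=284.7°
Leg 4: dist=15646.9 km, bearing=214.0°
Leg 5: dist=9030.1 km, bearing=207.4°
Leg 6: dist=11301.6 km, bearing=279.9°
Total: 51090.8 km

Leg 1: φ1=-0.4784820, φ2=-0.3725650, Δφ=0.1059171, Δλ=-0.5639421 rad; a=sin²(Δφ/2)+cosφ1·cosφ2·sin²(Δλ/2)=0.0668147870; c=2·atan2(√a, √(1-a))=0.522908318; dist=6371·c=3331.449 ≈ 3331.4 km; running total=3331.4 km
Leg 1 bearing: y=sinΔλ·cosφ2=-0.49785205, x=cosφ1·sinφ2-sinφ1·cosφ2·cosΔλ=0.03931443; θ=atan2(y, x)=-85.4848° <0 so +360° → 274.5152° ≈ 274.5°
Leg 2: φ1=-0.3725650, φ2=-1.2097383, Δφ=-0.8371734, Δλ=0.7192554 rad; a=sin²(Δφ/2)+cosφ1·cosφ2·sin²(Δλ/2)=0.2059683394; c=2·atan2(√a, √(1-a))=0.942134041; dist=6371·c=6002.336 ≈ 6002.3 km; running total=9333.7 km
Leg 2 bearing: y=sinΔλ·cosφ2=0.23273920, x=cosφ1·sinφ2-sinφ1·cosφ2·cosΔλ=-0.77460570; θ=atan2(y, x)=163.2765° ≈ 163.3°
Leg 3: φ1=-1.2097383, φ2=-0.5302345, Δφ=0.6795038, Δλ=-1.0824445 rad; a=sin²(Δφ/2)+cosφ1·cosφ2·sin²(Δλ/2)=0.1919446013; c=2·atan2(√a, √(1-a))=0.907000886; dist=6371·c=5778.503 ≈ 5778.5 km; running total=15112.2 km
Leg 3 bearing: y=sinΔλ·cosφ2=-0.76184652, x=cosφ1·sinφ2-sinφ1·cosφ2·cosΔλ=0.19999341; θ=atan2(y, x)=-75.2911° <0 so +360° → 284.7089° ≈ 284.7°
Leg 4: φ1=-0.5302345, φ2=-0.0614146, Δφ=0.4688199, Δλ=3.5042633 rad; a=sin²(Δφ/2)+cosφ1·cosφ2·sin²(Δλ/2)=0.8870061157; c=2·atan2(√a, √(1-a))=2.455949896; dist=6371·c=15646.857 ≈ 15646.9 km; running total=30759.1 km
Leg 4 bearing: y=sinΔλ·cosφ2=-0.35410362, x=cosφ1·sinφ2-sinφ1·cosφ2·cosΔλ=-0.52489589; θ=atan2(y, x)=-145.9957° <0 so +360° → 214.0043° ≈ 214.0°
Leg 5: φ1=-0.0614146, φ2=-1.0862074, Δφ=-1.0247928, Δλ=-1.3573269 rad; a=sin²(Δφ/2)+cosφ1·cosφ2·sin²(Δλ/2)=0.4235931900; c=2·atan2(√a, √(1-a))=1.417381618; dist=6371·c=9030.138 ≈ 9030.1 km; running total=39789.2 km
Leg 5 bearing: y=sinΔλ·cosφ2=-0.45527081, x=cosφ1·sinφ2-sinφ1·cosφ2·cosΔλ=-0.87714109; θ=atan2(y, x)=-152.5689° <0 so +360° → 207.4311° ≈ 207.4°
Leg 6: φ1=-1.0862074, φ2=0.2595706, Δφ=1.3457780, Δλ=-1.5143751 rad; a=sin²(Δφ/2)+cosφ1·cosφ2·sin²(Δλ/2)=0.6008625947; c=2·atan2(√a, √(1-a))=1.773915329; dist=6371·c=11301.615 ≈ 11301.6 km; running total=51090.8 km
Leg 6 bearing: y=sinΔλ·cosφ2=-0.96496233, x=cosφ1·sinφ2-sinφ1·cosφ2·cosΔλ=0.16779348; θ=atan2(y, x)=-80.1357° <0 so +360° → 279.8643° ≈ 279.9°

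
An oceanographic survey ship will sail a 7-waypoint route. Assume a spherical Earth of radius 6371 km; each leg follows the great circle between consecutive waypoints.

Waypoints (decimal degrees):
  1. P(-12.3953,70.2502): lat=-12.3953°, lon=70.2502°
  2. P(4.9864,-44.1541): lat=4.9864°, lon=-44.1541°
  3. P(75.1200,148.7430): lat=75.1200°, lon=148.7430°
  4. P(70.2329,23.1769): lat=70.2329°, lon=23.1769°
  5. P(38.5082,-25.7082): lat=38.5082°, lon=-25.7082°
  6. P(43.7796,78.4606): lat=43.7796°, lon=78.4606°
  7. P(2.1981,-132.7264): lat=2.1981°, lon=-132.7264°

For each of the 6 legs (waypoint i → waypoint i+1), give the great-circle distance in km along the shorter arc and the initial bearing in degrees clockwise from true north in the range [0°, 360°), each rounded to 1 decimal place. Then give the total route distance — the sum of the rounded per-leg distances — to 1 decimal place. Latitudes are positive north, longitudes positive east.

Leg 1: φ1=-0.2163388, φ2=0.0870291, Δφ=0.3033679, Δλ=-1.9967317 rad; a=sin²(Δφ/2)+cosφ1·cosφ2·sin²(Δλ/2)=0.7103360435; c=2·atan2(√a, √(1-a))=2.004982346; dist=6371·c=12773.743 ≈ 12773.7 km; running total=12773.7 km
Leg 1 bearing: y=sinΔλ·cosφ2=-0.90720616, x=cosφ1·sinφ2-sinφ1·cosφ2·cosΔλ=-0.00346085; θ=atan2(y, x)=-90.2186° <0 so +360° → 269.7814° ≈ 269.8°
Leg 2: φ1=0.0870291, φ2=1.3110913, Δφ=1.2240622, Δλ=3.3666895 rad; a=sin²(Δφ/2)+cosφ1·cosφ2·sin²(Δλ/2)=0.5826826352; c=2·atan2(√a, √(1-a))=1.736924696; dist=6371·c=11065.947 ≈ 11065.9 km; running total=23839.6 km
Leg 2 bearing: y=sinΔλ·cosφ2=-0.05731694, x=cosφ1·sinφ2-sinφ1·cosφ2·cosΔλ=0.98456543; θ=atan2(y, x)=-3.3317° <0 so +360° → 356.6683° ≈ 356.7°
Leg 3: φ1=1.3110913, φ2=1.2257953, Δφ=-0.0852960, Δλ=-2.1915419 rad; a=sin²(Δφ/2)+cosφ1·cosφ2·sin²(Δλ/2)=0.0704986484; c=2·atan2(√a, √(1-a))=0.537477805; dist=6371·c=3424.271 ≈ 3424.3 km; running total=27263.9 km
Leg 3 bearing: y=sinΔλ·cosφ2=-0.27510516, x=cosφ1·sinφ2-sinφ1·cosφ2·cosΔλ=0.43177715; θ=atan2(y, x)=-32.5031° <0 so +360° → 327.4969° ≈ 327.5°
Leg 4: φ1=1.2257953, φ2=0.6720949, Δφ=-0.5537005, Δλ=-0.8532060 rad; a=sin²(Δφ/2)+cosφ1·cosφ2·sin²(Δλ/2)=0.1200189678; c=2·atan2(√a, √(1-a))=0.707541579; dist=6371·c=4507.747 ≈ 4507.7 km; running total=31771.6 km
Leg 4 bearing: y=sinΔλ·cosφ2=-0.58954392, x=cosφ1·sinφ2-sinφ1·cosφ2·cosΔλ=-0.27367065; θ=atan2(y, x)=-114.9011° <0 so +360° → 245.0989° ≈ 245.1°
Leg 5: φ1=0.6720949, φ2=0.7640982, Δφ=0.0920033, Δλ=1.8180885 rad; a=sin²(Δφ/2)+cosφ1·cosφ2·sin²(Δλ/2)=0.3537548549; c=2·atan2(√a, √(1-a))=1.273966348; dist=6371·c=8116.440 ≈ 8116.4 km; running total=39888.0 km
Leg 5 bearing: y=sinΔλ·cosφ2=0.70004230, x=cosφ1·sinφ2-sinφ1·cosφ2·cosΔλ=0.65145238; θ=atan2(y, x)=47.0591° ≈ 47.1°
Leg 6: φ1=0.7640982, φ2=0.0383641, Δφ=-0.7257341, Δλ=-3.6859085 rad; a=sin²(Δφ/2)+cosφ1·cosφ2·sin²(Δλ/2)=0.7953359764; c=2·atan2(√a, √(1-a))=2.202687660; dist=6371·c=14033.323 ≈ 14033.3 km; running total=53921.3 km
Leg 6 bearing: y=sinΔλ·cosφ2=0.51745189, x=cosφ1·sinφ2-sinφ1·cosφ2·cosΔλ=0.61915279; θ=atan2(y, x)=39.8869° ≈ 39.9°

Leg 1: dist=12773.7 km, bearing=269.8°
Leg 2: dist=11065.9 km, bearing=356.7°
Leg 3: dist=3424.3 km, bearing=327.5°
Leg 4: dist=4507.7 km, bearing=245.1°
Leg 5: dist=8116.4 km, bearing=47.1°
Leg 6: dist=14033.3 km, bearing=39.9°
Total: 53921.3 km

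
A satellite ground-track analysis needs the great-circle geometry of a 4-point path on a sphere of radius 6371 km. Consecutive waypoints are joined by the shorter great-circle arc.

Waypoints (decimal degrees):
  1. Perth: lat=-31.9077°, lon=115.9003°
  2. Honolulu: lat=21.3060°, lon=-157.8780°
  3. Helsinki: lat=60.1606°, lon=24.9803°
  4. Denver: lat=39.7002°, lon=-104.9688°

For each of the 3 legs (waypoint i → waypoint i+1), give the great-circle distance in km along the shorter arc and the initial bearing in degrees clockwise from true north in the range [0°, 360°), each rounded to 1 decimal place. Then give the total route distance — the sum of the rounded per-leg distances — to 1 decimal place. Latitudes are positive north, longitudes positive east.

Leg 1: φ1=-0.5568944, φ2=0.3718599, Δφ=0.9287543, Δλ=-4.7783328 rad; a=sin²(Δφ/2)+cosφ1·cosφ2·sin²(Δλ/2)=0.5699664990; c=2·atan2(√a, √(1-a))=1.711190073; dist=6371·c=10901.992 ≈ 10902.0 km; running total=10902.0 km
Leg 1 bearing: y=sinΔλ·cosφ2=0.92962823, x=cosφ1·sinφ2-sinφ1·cosφ2·cosΔλ=0.34089603; θ=atan2(y, x)=69.8619° ≈ 69.9°
Leg 2: φ1=0.3718599, φ2=1.0500005, Δφ=0.6781407, Δλ=3.1914794 rad; a=sin²(Δφ/2)+cosφ1·cosφ2·sin²(Δλ/2)=0.5739046053; c=2·atan2(√a, √(1-a))=1.719149110; dist=6371·c=10952.699 ≈ 10952.7 km; running total=21854.7 km
Leg 2 bearing: y=sinΔλ·cosφ2=-0.02481188, x=cosφ1·sinφ2-sinφ1·cosφ2·cosΔλ=0.98870461; θ=atan2(y, x)=-1.4376° <0 so +360° → 358.5624° ≈ 358.6°
Leg 3: φ1=1.0500005, φ2=0.6928992, Δφ=-0.3571013, Δλ=-2.2680397 rad; a=sin²(Δφ/2)+cosφ1·cosφ2·sin²(Δλ/2)=0.3458664337; c=2·atan2(√a, √(1-a))=1.257425412; dist=6371·c=8011.057 ≈ 8011.1 km; running total=29865.8 km
Leg 3 bearing: y=sinΔλ·cosφ2=-0.58983167, x=cosφ1·sinφ2-sinφ1·cosφ2·cosΔλ=0.74637121; θ=atan2(y, x)=-38.3181° <0 so +360° → 321.6819° ≈ 321.7°

Leg 1: dist=10902.0 km, bearing=69.9°
Leg 2: dist=10952.7 km, bearing=358.6°
Leg 3: dist=8011.1 km, bearing=321.7°
Total: 29865.8 km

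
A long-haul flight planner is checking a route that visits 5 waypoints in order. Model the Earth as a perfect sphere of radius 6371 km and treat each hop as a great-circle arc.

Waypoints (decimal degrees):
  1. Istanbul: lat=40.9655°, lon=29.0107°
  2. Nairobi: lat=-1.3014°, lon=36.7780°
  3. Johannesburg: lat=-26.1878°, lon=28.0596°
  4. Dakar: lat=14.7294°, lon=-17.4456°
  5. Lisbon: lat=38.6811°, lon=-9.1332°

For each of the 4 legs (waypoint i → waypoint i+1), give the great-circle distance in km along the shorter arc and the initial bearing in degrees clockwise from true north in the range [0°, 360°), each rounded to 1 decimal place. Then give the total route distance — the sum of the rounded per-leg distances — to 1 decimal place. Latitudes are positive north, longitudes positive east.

Leg 1: dist=4765.1 km, bearing=168.5°
Leg 2: dist=2920.2 km, bearing=197.9°
Leg 3: dist=6700.9 km, bearing=307.4°
Leg 4: dist=2785.2 km, bearing=15.5°
Total: 17171.4 km

Leg 1: φ1=0.7149829, φ2=-0.0227137, Δφ=-0.7376966, Δλ=0.1355650 rad; a=sin²(Δφ/2)+cosφ1·cosφ2·sin²(Δλ/2)=0.1334532105; c=2·atan2(√a, √(1-a))=0.747936930; dist=6371·c=4765.106 ≈ 4765.1 km; running total=4765.1 km
Leg 1 bearing: y=sinΔλ·cosφ2=0.13511525, x=cosφ1·sinφ2-sinφ1·cosφ2·cosΔλ=-0.66657158; θ=atan2(y, x)=168.5413° ≈ 168.5°
Leg 2: φ1=-0.0227137, φ2=-0.4570633, Δφ=-0.4343496, Δλ=-0.1521648 rad; a=sin²(Δφ/2)+cosφ1·cosφ2·sin²(Δλ/2)=0.0516110355; c=2·atan2(√a, √(1-a))=0.458363250; dist=6371·c=2920.232 ≈ 2920.2 km; running total=7685.3 km
Leg 2 bearing: y=sinΔλ·cosφ2=-0.13601911, x=cosφ1·sinφ2-sinφ1·cosφ2·cosΔλ=-0.42105599; θ=atan2(y, x)=-162.0973° <0 so +360° → 197.9027° ≈ 197.9°
Leg 3: φ1=-0.4570633, φ2=0.2570765, Δφ=0.7141399, Δλ=-0.7942156 rad; a=sin²(Δφ/2)+cosφ1·cosφ2·sin²(Δλ/2)=0.2519845465; c=2·atan2(√a, √(1-a))=1.051774633; dist=6371·c=6700.856 ≈ 6700.9 km; running total=14386.2 km
Leg 3 bearing: y=sinΔλ·cosφ2=-0.68987272, x=cosφ1·sinφ2-sinφ1·cosφ2·cosΔλ=0.52728453; θ=atan2(y, x)=-52.6085° <0 so +360° → 307.3915° ≈ 307.4°
Leg 4: φ1=0.2570765, φ2=0.6751126, Δφ=0.4180360, Δλ=0.1450787 rad; a=sin²(Δφ/2)+cosφ1·cosφ2·sin²(Δλ/2)=0.0470217224; c=2·atan2(√a, √(1-a))=0.437162659; dist=6371·c=2785.163 ≈ 2785.2 km; running total=17171.4 km
Leg 4 bearing: y=sinΔλ·cosφ2=0.11285691, x=cosφ1·sinφ2-sinφ1·cosφ2·cosΔλ=0.40805151; θ=atan2(y, x)=15.4601° ≈ 15.5°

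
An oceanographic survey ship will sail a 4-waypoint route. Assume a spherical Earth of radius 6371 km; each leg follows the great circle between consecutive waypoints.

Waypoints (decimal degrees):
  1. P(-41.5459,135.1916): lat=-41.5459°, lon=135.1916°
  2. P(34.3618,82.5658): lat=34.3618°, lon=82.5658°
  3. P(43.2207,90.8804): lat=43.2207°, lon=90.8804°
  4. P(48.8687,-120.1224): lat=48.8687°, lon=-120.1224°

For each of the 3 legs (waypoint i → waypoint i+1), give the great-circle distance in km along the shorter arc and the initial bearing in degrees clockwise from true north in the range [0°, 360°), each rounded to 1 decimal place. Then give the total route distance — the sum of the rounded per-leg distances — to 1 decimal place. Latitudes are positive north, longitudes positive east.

Leg 1: φ1=-0.7251127, φ2=0.5997265, Δφ=1.3248393, Δλ=-0.9184935 rad; a=sin²(Δφ/2)+cosφ1·cosφ2·sin²(Δλ/2)=0.4996531394; c=2·atan2(√a, √(1-a))=1.570102606; dist=6371·c=10003.124 ≈ 10003.1 km; running total=10003.1 km
Leg 1 bearing: y=sinΔλ·cosφ2=-0.65600702, x=cosφ1·sinφ2-sinφ1·cosφ2·cosΔλ=0.75475447; θ=atan2(y, x)=-40.9961° <0 so +360° → 319.0039° ≈ 319.0°
Leg 2: φ1=0.5997265, φ2=0.7543435, Δφ=0.1546170, Δλ=0.1451171 rad; a=sin²(Δφ/2)+cosφ1·cosφ2·sin²(Δλ/2)=0.0091261704; c=2·atan2(√a, √(1-a))=0.191353794; dist=6371·c=1219.115 ≈ 1219.1 km; running total=11222.2 km
Leg 2 bearing: y=sinΔλ·cosφ2=0.10537918, x=cosφ1·sinφ2-sinφ1·cosφ2·cosΔλ=0.15832486; θ=atan2(y, x)=33.6473° ≈ 33.6°
Leg 3: φ1=0.7543435, φ2=0.8529197, Δφ=0.0985762, Δλ=-3.6826936 rad; a=sin²(Δφ/2)+cosφ1·cosφ2·sin²(Δλ/2)=0.4475316095; c=2·atan2(√a, √(1-a))=1.465665996; dist=6371·c=9337.758 ≈ 9337.8 km; running total=20560.0 km
Leg 3 bearing: y=sinΔλ·cosφ2=0.33881281, x=cosφ1·sinφ2-sinφ1·cosφ2·cosΔλ=0.93498350; θ=atan2(y, x)=19.9192° ≈ 19.9°

Leg 1: dist=10003.1 km, bearing=319.0°
Leg 2: dist=1219.1 km, bearing=33.6°
Leg 3: dist=9337.8 km, bearing=19.9°
Total: 20560.0 km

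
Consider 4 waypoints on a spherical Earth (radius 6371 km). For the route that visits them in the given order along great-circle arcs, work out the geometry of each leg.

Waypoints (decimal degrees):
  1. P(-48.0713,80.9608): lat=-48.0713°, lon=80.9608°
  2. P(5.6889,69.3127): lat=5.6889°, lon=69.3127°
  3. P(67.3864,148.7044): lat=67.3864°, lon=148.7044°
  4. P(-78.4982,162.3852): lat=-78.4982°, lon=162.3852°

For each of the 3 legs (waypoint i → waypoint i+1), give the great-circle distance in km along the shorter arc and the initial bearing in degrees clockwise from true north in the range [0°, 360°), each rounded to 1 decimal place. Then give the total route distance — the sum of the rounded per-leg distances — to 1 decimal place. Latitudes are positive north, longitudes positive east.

Leg 1: φ1=-0.8390025, φ2=0.0992900, Δφ=0.9382925, Δλ=-0.2032977 rad; a=sin²(Δφ/2)+cosφ1·cosφ2·sin²(Δλ/2)=0.2112635528; c=2·atan2(√a, √(1-a))=0.955166426; dist=6371·c=6085.365 ≈ 6085.4 km; running total=6085.4 km
Leg 1 bearing: y=sinΔλ·cosφ2=-0.20090581, x=cosφ1·sinφ2-sinφ1·cosφ2·cosΔλ=0.79130393; θ=atan2(y, x)=-14.2459° <0 so +360° → 345.7541° ≈ 345.8°
Leg 2: φ1=0.0992900, φ2=1.1761146, Δφ=1.0768245, Δλ=1.3856466 rad; a=sin²(Δφ/2)+cosφ1·cosφ2·sin²(Δλ/2)=0.4190279729; c=2·atan2(√a, √(1-a))=1.408135932; dist=6371·c=8971.234 ≈ 8971.2 km; running total=15056.6 km
Leg 2 bearing: y=sinΔλ·cosφ2=0.37794259, x=cosφ1·sinφ2-sinφ1·cosφ2·cosΔλ=0.91155555; θ=atan2(y, x)=22.5195° ≈ 22.5°
Leg 3: φ1=1.1761146, φ2=-1.3700520, Δφ=-2.5461666, Δλ=0.2387750 rad; a=sin²(Δφ/2)+cosφ1·cosφ2·sin²(Δλ/2)=0.9150424560; c=2·atan2(√a, √(1-a))=2.550056265; dist=6371·c=16246.408 ≈ 16246.4 km; running total=31303.0 km
Leg 3 bearing: y=sinΔλ·cosφ2=0.04716030, x=cosφ1·sinφ2-sinφ1·cosφ2·cosΔλ=-0.55563922; θ=atan2(y, x)=175.1486° ≈ 175.1°

Leg 1: dist=6085.4 km, bearing=345.8°
Leg 2: dist=8971.2 km, bearing=22.5°
Leg 3: dist=16246.4 km, bearing=175.1°
Total: 31303.0 km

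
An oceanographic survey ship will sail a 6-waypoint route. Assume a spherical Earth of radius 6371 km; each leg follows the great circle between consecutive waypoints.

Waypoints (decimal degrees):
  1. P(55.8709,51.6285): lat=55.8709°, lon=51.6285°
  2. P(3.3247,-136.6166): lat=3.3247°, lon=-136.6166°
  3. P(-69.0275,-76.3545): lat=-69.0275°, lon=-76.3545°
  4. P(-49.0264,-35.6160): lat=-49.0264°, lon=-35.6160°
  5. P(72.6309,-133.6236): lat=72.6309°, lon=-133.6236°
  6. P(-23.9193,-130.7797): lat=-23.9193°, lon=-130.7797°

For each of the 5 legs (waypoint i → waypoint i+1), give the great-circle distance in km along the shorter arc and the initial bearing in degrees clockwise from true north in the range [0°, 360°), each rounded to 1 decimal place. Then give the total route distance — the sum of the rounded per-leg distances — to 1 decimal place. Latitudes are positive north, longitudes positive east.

Leg 1: φ1=0.9751312, φ2=0.0580270, Δφ=-0.9171042, Δλ=-3.2854968 rad; a=sin²(Δφ/2)+cosφ1·cosφ2·sin²(Δλ/2)=0.7531596415; c=2·atan2(√a, √(1-a))=2.101707483; dist=6371·c=13389.978 ≈ 13390.0 km; running total=13390.0 km
Leg 1 bearing: y=sinΔλ·cosφ2=0.14316662, x=cosφ1·sinφ2-sinφ1·cosφ2·cosΔλ=0.85037880; θ=atan2(y, x)=9.5565° ≈ 9.6°
Leg 2: φ1=0.0580270, φ2=-1.2047571, Δφ=-1.2627841, Δλ=1.0517721 rad; a=sin²(Δφ/2)+cosφ1·cosφ2·sin²(Δλ/2)=0.4384555655; c=2·atan2(√a, √(1-a))=1.447394502; dist=6371·c=9221.350 ≈ 9221.4 km; running total=22611.4 km
Leg 2 bearing: y=sinΔλ·cosφ2=0.31078307, x=cosφ1·sinφ2-sinφ1·cosφ2·cosΔλ=-0.94247706; θ=atan2(y, x)=161.74996° ≈ 161.7°
Leg 3: φ1=-1.2047571, φ2=-0.8556721, Δφ=0.3490850, Δλ=0.7110210 rad; a=sin²(Δφ/2)+cosφ1·cosφ2·sin²(Δλ/2)=0.0585903846; c=2·atan2(√a, √(1-a))=0.488965538; dist=6371·c=3115.199 ≈ 3115.2 km; running total=25726.6 km
Leg 3 bearing: y=sinΔλ·cosφ2=0.42792218, x=cosφ1·sinφ2-sinφ1·cosφ2·cosΔλ=0.19368225; θ=atan2(y, x)=65.6480° ≈ 65.6°
Leg 4: φ1=-0.8556721, φ2=1.2676483, Δφ=2.1233204, Δλ=-1.7105553 rad; a=sin²(Δφ/2)+cosφ1·cosφ2·sin²(Δλ/2)=0.8739263885; c=2·atan2(√a, √(1-a))=2.415618057; dist=6371·c=15389.903 ≈ 15389.9 km; running total=41116.5 km
Leg 4 bearing: y=sinΔλ·cosφ2=-0.29561537, x=cosφ1·sinφ2-sinφ1·cosφ2·cosΔλ=0.59441381; θ=atan2(y, x)=-26.4422° <0 so +360° → 333.5578° ≈ 333.6°
Leg 5: φ1=1.2676483, φ2=-0.4174705, Δφ=-1.6851189, Δλ=0.0496354 rad; a=sin²(Δφ/2)+cosφ1·cosφ2·sin²(Δλ/2)=0.5572048890; c=2·atan2(√a, √(1-a))=1.685457183; dist=6371·c=10738.048 ≈ 10738.0 km; running total=51854.5 km
Leg 5 bearing: y=sinΔλ·cosφ2=0.04535397, x=cosφ1·sinφ2-sinφ1·cosφ2·cosΔλ=-0.99239781; θ=atan2(y, x)=177.3833° ≈ 177.4°

Leg 1: dist=13390.0 km, bearing=9.6°
Leg 2: dist=9221.4 km, bearing=161.7°
Leg 3: dist=3115.2 km, bearing=65.6°
Leg 4: dist=15389.9 km, bearing=333.6°
Leg 5: dist=10738.0 km, bearing=177.4°
Total: 51854.5 km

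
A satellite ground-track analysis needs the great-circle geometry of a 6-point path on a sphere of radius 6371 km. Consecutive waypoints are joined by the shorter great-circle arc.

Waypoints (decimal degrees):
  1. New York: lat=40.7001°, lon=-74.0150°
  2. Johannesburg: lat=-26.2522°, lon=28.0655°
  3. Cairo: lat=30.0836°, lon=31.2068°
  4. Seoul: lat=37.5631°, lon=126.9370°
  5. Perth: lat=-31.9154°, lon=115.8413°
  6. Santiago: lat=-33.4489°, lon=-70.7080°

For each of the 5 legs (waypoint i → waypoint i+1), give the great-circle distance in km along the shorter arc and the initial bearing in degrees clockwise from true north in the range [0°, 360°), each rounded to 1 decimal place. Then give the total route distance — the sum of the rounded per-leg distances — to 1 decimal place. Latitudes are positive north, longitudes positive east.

Leg 1: dist=12844.6 km, bearing=103.6°
Leg 2: dist=6273.2 km, bearing=3.3°
Leg 3: dist=8482.4 km, bearing=54.3°
Leg 4: dist=7811.0 km, bearing=190.0°
Leg 5: dist=12714.6 km, bearing=174.0°
Total: 48125.8 km

Leg 1: φ1=0.7103508, φ2=-0.4581873, Δφ=-1.1685381, Δλ=1.7816408 rad; a=sin²(Δφ/2)+cosφ1·cosφ2·sin²(Δλ/2)=0.7153698739; c=2·atan2(√a, √(1-a))=2.016108630; dist=6371·c=12844.628 ≈ 12844.6 km; running total=12844.6 km
Leg 1 bearing: y=sinΔλ·cosφ2=0.87699446, x=cosφ1·sinφ2-sinφ1·cosφ2·cosΔλ=-0.21294128; θ=atan2(y, x)=103.6478° ≈ 103.6°
Leg 2: φ1=-0.4581873, φ2=0.5250579, Δφ=0.9832452, Δλ=0.0548260 rad; a=sin²(Δφ/2)+cosφ1·cosφ2·sin²(Δλ/2)=0.2234207853; c=2·atan2(√a, √(1-a))=0.984645554; dist=6371·c=6273.177 ≈ 6273.2 km; running total=19117.8 km
Leg 2 bearing: y=sinΔλ·cosφ2=0.04741692, x=cosφ1·sinφ2-sinφ1·cosφ2·cosΔλ=0.83172555; θ=atan2(y, x)=3.2629° ≈ 3.3°
Leg 3: φ1=0.5250579, φ2=0.6555998, Δφ=0.1305419, Δλ=1.6708072 rad; a=sin²(Δφ/2)+cosφ1·cosφ2·sin²(Δλ/2)=0.3814480747; c=2·atan2(√a, √(1-a))=1.331412725; dist=6371·c=8482.430 ≈ 8482.4 km; running total=27600.2 km
Leg 3 bearing: y=sinΔλ·cosφ2=0.78872146, x=cosφ1·sinφ2-sinφ1·cosφ2·cosΔλ=0.56718623; θ=atan2(y, x)=54.2793° ≈ 54.3°
Leg 4: φ1=0.6555998, φ2=-0.5570288, Δφ=-1.2126286, Δλ=-0.1936565 rad; a=sin²(Δφ/2)+cosφ1·cosφ2·sin²(Δλ/2)=0.3310093579; c=2·atan2(√a, √(1-a))=1.226025197; dist=6371·c=7811.007 ≈ 7811.0 km; running total=35411.2 km
Leg 4 bearing: y=sinΔλ·cosφ2=-0.16335584, x=cosφ1·sinφ2-sinφ1·cosφ2·cosΔλ=-0.92686759; θ=atan2(y, x)=-170.0046° <0 so +360° → 189.9954° ≈ 190.0°
Leg 5: φ1=-0.5570288, φ2=-0.5837934, Δφ=-0.0267646, Δλ=-3.2558995 rad; a=sin²(Δφ/2)+cosφ1·cosφ2·sin²(Δλ/2)=0.7061126475; c=2·atan2(√a, √(1-a))=1.995691519; dist=6371·c=12714.551 ≈ 12714.6 km; running total=48125.8 km
Leg 5 bearing: y=sinΔλ·cosφ2=0.09516753, x=cosφ1·sinφ2-sinφ1·cosφ2·cosΔλ=-0.90609792; θ=atan2(y, x)=174.0042° ≈ 174.0°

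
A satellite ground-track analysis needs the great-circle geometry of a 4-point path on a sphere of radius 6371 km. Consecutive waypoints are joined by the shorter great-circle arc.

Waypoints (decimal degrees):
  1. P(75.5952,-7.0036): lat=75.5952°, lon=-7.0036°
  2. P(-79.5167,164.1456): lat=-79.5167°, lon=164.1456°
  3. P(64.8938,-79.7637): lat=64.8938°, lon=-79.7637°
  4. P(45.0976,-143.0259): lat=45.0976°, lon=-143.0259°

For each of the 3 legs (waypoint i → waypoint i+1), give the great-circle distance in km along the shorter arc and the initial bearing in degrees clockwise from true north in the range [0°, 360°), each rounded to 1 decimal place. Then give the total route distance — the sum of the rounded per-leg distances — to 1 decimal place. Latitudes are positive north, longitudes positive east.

Leg 1: φ1=1.3193851, φ2=-1.3878282, Δφ=-2.7072134, Δλ=2.9871171 rad; a=sin²(Δφ/2)+cosφ1·cosφ2·sin²(Δλ/2)=0.9985598514; c=2·atan2(√a, √(1-a))=3.065675845; dist=6371·c=19531.421 ≈ 19531.4 km; running total=19531.4 km
Leg 1 bearing: y=sinΔλ·cosφ2=0.02799502, x=cosφ1·sinφ2-sinφ1·cosφ2·cosΔλ=-0.07048813; θ=atan2(y, x)=158.3390° ≈ 158.3°
Leg 2: φ1=-1.3878282, φ2=1.1326105, Δφ=2.5204387, Δλ=-4.2570204 rad; a=sin²(Δφ/2)+cosφ1·cosφ2·sin²(Δλ/2)=0.9621800695; c=2·atan2(√a, √(1-a))=2.750151367; dist=6371·c=17521.214 ≈ 17521.2 km; running total=37052.6 km
Leg 2 bearing: y=sinΔλ·cosφ2=0.38106107, x=cosφ1·sinφ2-sinφ1·cosφ2·cosΔλ=-0.01872950; θ=atan2(y, x)=92.8139° ≈ 92.8°
Leg 3: φ1=1.1326105, φ2=0.7871016, Δφ=-0.3455089, Δλ=-1.1041337 rad; a=sin²(Δφ/2)+cosφ1·cosφ2·sin²(Δλ/2)=0.1119279371; c=2·atan2(√a, √(1-a))=0.682268780; dist=6371·c=4346.734 ≈ 4346.7 km; running total=41399.3 km
Leg 3 bearing: y=sinΔλ·cosφ2=-0.63042258, x=cosφ1·sinφ2-sinφ1·cosφ2·cosΔλ=0.01294846; θ=atan2(y, x)=-88.8233° <0 so +360° → 271.1767° ≈ 271.2°

Leg 1: dist=19531.4 km, bearing=158.3°
Leg 2: dist=17521.2 km, bearing=92.8°
Leg 3: dist=4346.7 km, bearing=271.2°
Total: 41399.3 km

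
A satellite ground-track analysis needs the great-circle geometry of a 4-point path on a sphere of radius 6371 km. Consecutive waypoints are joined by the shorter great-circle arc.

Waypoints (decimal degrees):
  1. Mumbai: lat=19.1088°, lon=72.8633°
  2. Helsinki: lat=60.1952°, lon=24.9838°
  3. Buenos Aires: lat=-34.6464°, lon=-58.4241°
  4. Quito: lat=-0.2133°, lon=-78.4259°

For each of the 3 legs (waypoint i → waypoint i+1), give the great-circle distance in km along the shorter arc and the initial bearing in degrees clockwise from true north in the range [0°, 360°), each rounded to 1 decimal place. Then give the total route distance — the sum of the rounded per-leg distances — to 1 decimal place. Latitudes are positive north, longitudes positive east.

Leg 1: dist=5915.3 km, bearing=332.6°
Leg 2: dist=12955.4 km, bearing=246.0°
Leg 3: dist=4356.6 km, bearing=327.2°
Total: 23227.3 km

Leg 1: φ1=0.3335115, φ2=1.0506044, Δφ=0.7170930, Δλ=-0.8356549 rad; a=sin²(Δφ/2)+cosφ1·cosφ2·sin²(Δλ/2)=0.2004714696; c=2·atan2(√a, √(1-a))=0.928473372; dist=6371·c=5915.304 ≈ 5915.3 km; running total=5915.3 km
Leg 1 bearing: y=sinΔλ·cosφ2=-0.36867736, x=cosφ1·sinφ2-sinφ1·cosφ2·cosΔλ=0.71077960; θ=atan2(y, x)=-27.4155° <0 so +360° → 332.5845° ≈ 332.6°
Leg 2: φ1=1.0506044, φ2=-0.6046938, Δφ=-1.6552982, Δλ=-1.4557425 rad; a=sin²(Δφ/2)+cosφ1·cosφ2·sin²(Δλ/2)=0.7231835197; c=2·atan2(√a, √(1-a))=2.033497681; dist=6371·c=12955.414 ≈ 12955.4 km; running total=18870.7 km
Leg 2 bearing: y=sinΔλ·cosφ2=-0.81723720, x=cosφ1·sinφ2-sinφ1·cosφ2·cosΔλ=-0.36452685; θ=atan2(y, x)=-114.0392° <0 so +360° → 245.9608° ≈ 246.0°
Leg 3: φ1=-0.6046938, φ2=-0.0037228, Δφ=0.6009710, Δλ=-0.3490973 rad; a=sin²(Δφ/2)+cosφ1·cosφ2·sin²(Δλ/2)=0.1124174836; c=2·atan2(√a, √(1-a))=0.683820046; dist=6371·c=4356.618 ≈ 4356.6 km; running total=23227.3 km
Leg 3 bearing: y=sinΔλ·cosφ2=-0.34204729, x=cosφ1·sinφ2-sinφ1·cosφ2·cosΔλ=0.53115235; θ=atan2(y, x)=-32.7804° <0 so +360° → 327.2196° ≈ 327.2°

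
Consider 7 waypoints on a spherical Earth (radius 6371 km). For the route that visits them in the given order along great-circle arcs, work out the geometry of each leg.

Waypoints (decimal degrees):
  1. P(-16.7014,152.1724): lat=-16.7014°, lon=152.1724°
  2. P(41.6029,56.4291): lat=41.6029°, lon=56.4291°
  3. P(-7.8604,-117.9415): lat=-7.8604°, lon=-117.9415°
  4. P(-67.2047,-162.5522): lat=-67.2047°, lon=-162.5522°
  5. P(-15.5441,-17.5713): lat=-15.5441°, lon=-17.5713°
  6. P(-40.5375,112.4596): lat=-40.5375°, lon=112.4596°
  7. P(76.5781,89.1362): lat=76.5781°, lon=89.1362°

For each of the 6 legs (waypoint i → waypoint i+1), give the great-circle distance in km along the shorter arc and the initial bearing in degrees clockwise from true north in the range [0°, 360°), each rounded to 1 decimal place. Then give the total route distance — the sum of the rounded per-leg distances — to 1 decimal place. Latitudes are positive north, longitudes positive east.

Leg 1: dist=11699.7 km, bearing=309.6°
Leg 2: dist=16222.3 km, bearing=350.0°
Leg 3: dist=7390.6 km, bearing=197.3°
Leg 4: dist=10381.4 km, bearing=146.4°
Leg 5: dist=11927.2 km, bearing=142.5°
Leg 6: dist=13126.3 km, bearing=354.0°
Total: 70747.5 km

Leg 1: φ1=-0.2914944, φ2=0.7261076, Δφ=1.0176020, Δλ=-1.6710358 rad; a=sin²(Δφ/2)+cosφ1·cosφ2·sin²(Δλ/2)=0.6312429992; c=2·atan2(√a, √(1-a))=1.836393966; dist=6371·c=11699.666 ≈ 11699.7 km; running total=11699.7 km
Leg 1 bearing: y=sinΔλ·cosφ2=-0.74401088, x=cosφ1·sinφ2-sinφ1·cosφ2·cosΔλ=0.61445009; θ=atan2(y, x)=-50.4480° <0 so +360° → 309.5520° ≈ 309.6°
Leg 2: φ1=0.7261076, φ2=-0.1371899, Δφ=-0.8632974, Δλ=-3.0433411 rad; a=sin²(Δφ/2)+cosφ1·cosφ2·sin²(Δλ/2)=0.9139849461; c=2·atan2(√a, √(1-a))=2.546274078; dist=6371·c=16222.312 ≈ 16222.3 km; running total=27922.0 km
Leg 2 bearing: y=sinΔλ·cosφ2=-0.09717190, x=cosφ1·sinφ2-sinφ1·cosφ2·cosΔλ=0.55228931; θ=atan2(y, x)=-9.9787° <0 so +360° → 350.0213° ≈ 350.0°
Leg 3: φ1=-0.1371899, φ2=-1.1729433, Δφ=-1.0357534, Δλ=-0.7786036 rad; a=sin²(Δφ/2)+cosφ1·cosφ2·sin²(Δλ/2)=0.3003483471; c=2·atan2(√a, √(1-a))=1.160039510; dist=6371·c=7390.612 ≈ 7390.6 km; running total=35312.6 km
Leg 3 bearing: y=sinΔλ·cosφ2=-0.27209367, x=cosφ1·sinφ2-sinφ1·cosφ2·cosΔλ=-0.87551237; θ=atan2(y, x)=-162.7357° <0 so +360° → 197.2643° ≈ 197.3°
Leg 4: φ1=-1.1729433, φ2=-0.2712957, Δφ=0.9016476, Δλ=2.5303941 rad; a=sin²(Δφ/2)+cosφ1·cosφ2·sin²(Δλ/2)=0.5293216977; c=2·atan2(√a, √(1-a))=1.629473387; dist=6371·c=10381.375 ≈ 10381.4 km; running total=45694.0 km
Leg 4 bearing: y=sinΔλ·cosφ2=0.55286063, x=cosφ1·sinφ2-sinφ1·cosφ2·cosΔλ=-0.83120760; θ=atan2(y, x)=146.3710° ≈ 146.4°
Leg 5: φ1=-0.2712957, φ2=-0.7075128, Δφ=-0.4362171, Δλ=2.2694673 rad; a=sin²(Δφ/2)+cosφ1·cosφ2·sin²(Δλ/2)=0.6483844191; c=2·atan2(√a, √(1-a))=1.872103598; dist=6371·c=11927.172 ≈ 11927.2 km; running total=57621.2 km
Leg 5 bearing: y=sinΔλ·cosφ2=0.58191548, x=cosφ1·sinφ2-sinφ1·cosφ2·cosΔλ=-0.75716750; θ=atan2(y, x)=142.4562° ≈ 142.5°
Leg 6: φ1=-0.7075128, φ2=1.3365400, Δφ=2.0440528, Δλ=-0.4070701 rad; a=sin²(Δφ/2)+cosφ1·cosφ2·sin²(Δλ/2)=0.7351011848; c=2·atan2(√a, √(1-a))=2.060316390; dist=6371·c=13126.276 ≈ 13126.3 km; running total=70747.5 km
Leg 6 bearing: y=sinΔλ·cosφ2=-0.09190097, x=cosφ1·sinφ2-sinφ1·cosφ2·cosΔλ=0.87776076; θ=atan2(y, x)=-5.9771° <0 so +360° → 354.0229° ≈ 354.0°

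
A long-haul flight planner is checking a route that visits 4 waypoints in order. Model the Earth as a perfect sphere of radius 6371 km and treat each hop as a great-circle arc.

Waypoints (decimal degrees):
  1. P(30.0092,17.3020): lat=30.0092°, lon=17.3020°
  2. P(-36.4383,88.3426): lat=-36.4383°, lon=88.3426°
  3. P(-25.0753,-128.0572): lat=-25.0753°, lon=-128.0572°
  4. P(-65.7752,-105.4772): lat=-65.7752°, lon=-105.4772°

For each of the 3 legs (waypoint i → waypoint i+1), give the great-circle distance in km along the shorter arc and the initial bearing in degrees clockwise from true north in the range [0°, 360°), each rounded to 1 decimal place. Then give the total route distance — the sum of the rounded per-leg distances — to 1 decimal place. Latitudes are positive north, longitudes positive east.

Leg 1: φ1=0.5237593, φ2=-0.6359683, Δφ=-1.1597277, Δλ=1.2398924 rad; a=sin²(Δφ/2)+cosφ1·cosφ2·sin²(Δλ/2)=0.5353603412; c=2·atan2(√a, √(1-a))=1.641576093; dist=6371·c=10458.481 ≈ 10458.5 km; running total=10458.5 km
Leg 1 bearing: y=sinΔλ·cosφ2=0.76085221, x=cosφ1·sinφ2-sinφ1·cosφ2·cosΔλ=-0.64506008; θ=atan2(y, x)=130.2917° ≈ 130.3°
Leg 2: φ1=-0.6359683, φ2=-0.4376465, Δφ=0.1983218, Δλ=-3.7768890 rad; a=sin²(Δφ/2)+cosφ1·cosφ2·sin²(Δλ/2)=0.6673913824; c=2·atan2(√a, √(1-a))=1.912171009; dist=6371·c=12182.441 ≈ 12182.4 km; running total=22640.9 km
Leg 2 bearing: y=sinΔλ·cosφ2=0.53748755, x=cosφ1·sinφ2-sinφ1·cosφ2·cosΔλ=-0.77396875; θ=atan2(y, x)=145.2217° ≈ 145.2°
Leg 3: φ1=-0.4376465, φ2=-1.1479938, Δφ=-0.7103473, Δλ=0.3940953 rad; a=sin²(Δφ/2)+cosφ1·cosφ2·sin²(Δλ/2)=0.1351766539; c=2·atan2(√a, √(1-a))=0.752991183; dist=6371·c=4797.307 ≈ 4797.3 km; running total=27438.2 km
Leg 3 bearing: y=sinΔλ·cosφ2=0.15755097, x=cosφ1·sinφ2-sinφ1·cosφ2·cosΔλ=-0.66542723; θ=atan2(y, x)=166.6796° ≈ 166.7°

Leg 1: dist=10458.5 km, bearing=130.3°
Leg 2: dist=12182.4 km, bearing=145.2°
Leg 3: dist=4797.3 km, bearing=166.7°
Total: 27438.2 km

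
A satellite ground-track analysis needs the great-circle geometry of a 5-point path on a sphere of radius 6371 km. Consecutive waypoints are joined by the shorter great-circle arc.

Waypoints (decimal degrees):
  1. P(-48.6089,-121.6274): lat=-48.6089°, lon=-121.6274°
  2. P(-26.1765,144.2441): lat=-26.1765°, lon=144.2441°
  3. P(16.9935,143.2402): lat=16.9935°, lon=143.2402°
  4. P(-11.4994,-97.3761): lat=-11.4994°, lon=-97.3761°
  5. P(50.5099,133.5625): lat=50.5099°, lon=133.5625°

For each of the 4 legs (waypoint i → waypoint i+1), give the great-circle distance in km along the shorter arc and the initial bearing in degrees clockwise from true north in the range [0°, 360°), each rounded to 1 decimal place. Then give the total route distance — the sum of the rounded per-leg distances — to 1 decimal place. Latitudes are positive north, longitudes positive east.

Leg 1: φ1=-0.8483854, φ2=-0.4568661, Δφ=0.3915192, Δλ=4.6403331 rad; a=sin²(Δφ/2)+cosφ1·cosφ2·sin²(Δλ/2)=0.3558860436; c=2·atan2(√a, √(1-a))=1.278420630; dist=6371·c=8144.818 ≈ 8144.8 km; running total=8144.8 km
Leg 1 bearing: y=sinΔλ·cosφ2=-0.89511061, x=cosφ1·sinφ2-sinφ1·cosφ2·cosΔλ=-0.34014948; θ=atan2(y, x)=-110.8072° <0 so +360° → 249.1928° ≈ 249.2°
Leg 2: φ1=-0.4568661, φ2=0.2965925, Δφ=0.7534586, Δλ=-0.0175214 rad; a=sin²(Δφ/2)+cosφ1·cosφ2·sin²(Δλ/2)=0.1354023912; c=2·atan2(√a, √(1-a))=0.753651171; dist=6371·c=4801.512 ≈ 4801.5 km; running total=12946.3 km
Leg 2 bearing: y=sinΔλ·cosφ2=-0.01675548, x=cosφ1·sinφ2-sinφ1·cosφ2·cosΔλ=0.68410057; θ=atan2(y, x)=-1.4030° <0 so +360° → 358.5970° ≈ 358.6°
Leg 3: φ1=0.2965925, φ2=-0.2007024, Δφ=-0.4972949, Δλ=-4.1995467 rad; a=sin²(Δφ/2)+cosφ1·cosφ2·sin²(Δλ/2)=0.7590393661; c=2·atan2(√a, √(1-a))=2.115399523; dist=6371·c=13477.210 ≈ 13477.2 km; running total=26423.5 km
Leg 3 bearing: y=sinΔλ·cosφ2=0.85386257, x=cosφ1·sinφ2-sinφ1·cosφ2·cosΔλ=-0.05013115; θ=atan2(y, x)=93.3600° ≈ 93.4°
Leg 4: φ1=-0.2007024, φ2=0.8815641, Δφ=1.0822665, Δλ=4.0306389 rad; a=sin²(Δφ/2)+cosφ1·cosφ2·sin²(Δλ/2)=0.7732747398; c=2·atan2(√a, √(1-a))=2.149034613; dist=6371·c=13691.500 ≈ 13691.5 km; running total=40115.0 km
Leg 4 bearing: y=sinΔλ·cosφ2=-0.49379283, x=cosφ1·sinφ2-sinφ1·cosφ2·cosΔλ=0.67635220; θ=atan2(y, x)=-36.1325° <0 so +360° → 323.8675° ≈ 323.9°

Leg 1: dist=8144.8 km, bearing=249.2°
Leg 2: dist=4801.5 km, bearing=358.6°
Leg 3: dist=13477.2 km, bearing=93.4°
Leg 4: dist=13691.5 km, bearing=323.9°
Total: 40115.0 km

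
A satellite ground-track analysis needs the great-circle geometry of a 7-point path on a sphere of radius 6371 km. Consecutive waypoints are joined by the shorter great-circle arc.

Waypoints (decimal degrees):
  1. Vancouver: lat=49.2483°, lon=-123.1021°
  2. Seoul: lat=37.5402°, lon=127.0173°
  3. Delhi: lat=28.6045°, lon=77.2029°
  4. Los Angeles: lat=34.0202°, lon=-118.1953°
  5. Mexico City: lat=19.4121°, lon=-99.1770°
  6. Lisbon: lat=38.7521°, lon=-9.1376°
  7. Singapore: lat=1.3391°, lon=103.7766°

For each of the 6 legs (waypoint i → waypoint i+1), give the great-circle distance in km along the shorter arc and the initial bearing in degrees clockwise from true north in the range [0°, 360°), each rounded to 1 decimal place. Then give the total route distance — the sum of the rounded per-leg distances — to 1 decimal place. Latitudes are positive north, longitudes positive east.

Leg 1: dist=8162.5 km, bearing=308.9°
Leg 2: dist=4691.4 km, bearing=272.9°
Leg 3: dist=12865.5 km, bearing=14.1°
Leg 4: dist=2483.1 km, bearing=126.0°
Leg 5: dist=8675.7 km, bearing=52.9°
Leg 6: dist=11874.9 km, bearing=74.1°
Total: 48753.1 km

Leg 1: φ1=0.8595450, φ2=0.6552001, Δφ=-0.2043449, Δλ=4.3654071 rad; a=sin²(Δφ/2)+cosφ1·cosφ2·sin²(Δλ/2)=0.3572161330; c=2·atan2(√a, √(1-a))=1.281197548; dist=6371·c=8162.510 ≈ 8162.5 km; running total=8162.5 km
Leg 1 bearing: y=sinΔλ·cosφ2=-0.74567027, x=cosφ1·sinφ2-sinφ1·cosφ2·cosΔλ=0.60201904; θ=atan2(y, x)=-51.0842° <0 so +360° → 308.9158° ≈ 308.9°
Leg 2: φ1=0.6552001, φ2=0.4992427, Δφ=-0.1559574, Δλ=-0.8694253 rad; a=sin²(Δφ/2)+cosφ1·cosφ2·sin²(Δλ/2)=0.1295417455; c=2·atan2(√a, √(1-a))=0.736362323; dist=6371·c=4691.364 ≈ 4691.4 km; running total=12853.9 km
Leg 2 bearing: y=sinΔλ·cosφ2=-0.67071359, x=cosφ1·sinφ2-sinφ1·cosφ2·cosΔλ=0.03443841; θ=atan2(y, x)=-87.0607° <0 so +360° → 272.9393° ≈ 272.9°
Leg 3: φ1=0.4992427, φ2=0.5937645, Δφ=0.0945218, Δλ=-3.4103419 rad; a=sin²(Δφ/2)+cosφ1·cosφ2·sin²(Δλ/2)=0.7168480726; c=2·atan2(√a, √(1-a))=2.019387074; dist=6371·c=12865.515 ≈ 12865.5 km; running total=25719.4 km
Leg 3 bearing: y=sinΔλ·cosφ2=0.22007853, x=cosφ1·sinφ2-sinφ1·cosφ2·cosΔλ=0.87376947; θ=atan2(y, x)=14.1372° ≈ 14.1°
Leg 4: φ1=0.5937645, φ2=0.3388051, Δφ=-0.2549594, Δλ=0.3319320 rad; a=sin²(Δφ/2)+cosφ1·cosφ2·sin²(Δλ/2)=0.0374985874; c=2·atan2(√a, √(1-a))=0.389753297; dist=6371·c=2483.118 ≈ 2483.1 km; running total=28202.5 km
Leg 4 bearing: y=sinΔλ·cosφ2=0.30734523, x=cosφ1·sinφ2-sinφ1·cosφ2·cosΔλ=-0.22340252; θ=atan2(y, x)=126.0126° ≈ 126.0°
Leg 5: φ1=0.3388051, φ2=0.6763517, Δφ=0.3375467, Δλ=1.5714840 rad; a=sin²(Δφ/2)+cosφ1·cosφ2·sin²(Δλ/2)=0.3962320841; c=2·atan2(√a, √(1-a))=1.361741057; dist=6371·c=8675.652 ≈ 8675.7 km; running total=36878.2 km
Leg 5 bearing: y=sinΔλ·cosφ2=0.77986136, x=cosφ1·sinφ2-sinφ1·cosφ2·cosΔλ=0.59054648; θ=atan2(y, x)=52.8653° ≈ 52.9°
Leg 6: φ1=0.6763517, φ2=0.0233717, Δφ=-0.6529800, Δλ=1.9707246 rad; a=sin²(Δφ/2)+cosφ1·cosφ2·sin²(Δλ/2)=0.6444648395; c=2·atan2(√a, √(1-a))=1.863904972; dist=6371·c=11874.939 ≈ 11874.9 km; running total=48753.1 km
Leg 6 bearing: y=sinΔλ·cosφ2=0.92083738, x=cosφ1·sinφ2-sinφ1·cosφ2·cosΔλ=0.26187431; θ=atan2(y, x)=74.1249° ≈ 74.1°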